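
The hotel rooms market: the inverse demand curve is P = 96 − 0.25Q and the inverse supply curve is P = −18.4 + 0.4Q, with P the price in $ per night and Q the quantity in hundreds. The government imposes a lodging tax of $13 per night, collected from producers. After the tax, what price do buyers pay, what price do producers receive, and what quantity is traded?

Buyers pay $57; producers receive $44; quantity = 156.

Inverting to Q(P) form: Qd = 384 − 4P; Qs = 2.5P + 46.
Before the tax: set 384 − 4P = 2.5P + 46 → P* = $52, Q* = 176.
With the tax collected from producers, supply shifts: Qs = 2.5(P − 13) + 46.
Solving gives Q = 156 with buyers paying $57 and producers receiving $44 (the $13 wedge).
The less price-elastic side of the market bears the larger share of a per-unit tax.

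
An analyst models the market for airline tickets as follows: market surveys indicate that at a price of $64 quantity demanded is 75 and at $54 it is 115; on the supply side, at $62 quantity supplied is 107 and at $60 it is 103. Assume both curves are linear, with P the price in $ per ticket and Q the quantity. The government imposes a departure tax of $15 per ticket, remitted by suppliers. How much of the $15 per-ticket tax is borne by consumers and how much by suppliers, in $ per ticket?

Consumers bear $5 per ticket; suppliers bear $10 per ticket.

Demand slope: (115 − 75)/(54 − 64) = -4, so Qd = 331 − 4P.
Supply slope: (103 − 107)/(60 − 62) = 2, so Qs = 2P − 17.
Before the tax: set 331 − 4P = 2P − 17 → P* = $58, Q* = 99.
With the tax collected from suppliers, supply shifts: Qs = 2(P − 15) − 17.
New equilibrium: consumers pay $63, suppliers receive $48, Q = 79. (Wedge: Pb − Ps = 15.)
Burden on consumers: $5; on suppliers: $10. (They sum to $15.)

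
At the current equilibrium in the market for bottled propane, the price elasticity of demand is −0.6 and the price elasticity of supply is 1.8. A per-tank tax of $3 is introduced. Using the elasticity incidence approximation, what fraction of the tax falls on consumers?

Incidence ratio: consumers' share ≈ εs / (εs + |εd|) = 1.8 / (1.8 + 0.6) = 0.75.
Supply is the more elastic side, so consumers bear the larger share.

Consumers' share ≈ 0.75.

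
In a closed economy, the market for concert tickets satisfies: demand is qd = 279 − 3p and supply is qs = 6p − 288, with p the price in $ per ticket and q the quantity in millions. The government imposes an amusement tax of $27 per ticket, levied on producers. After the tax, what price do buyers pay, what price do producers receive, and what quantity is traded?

Without the tax, 279 − 3p = 6p − 288 gives 9p = 567, so p* = $63 and q* = 90.
With the tax collected from producers, supply shifts: qs = 6(p − 27) − 288.
Solving gives q = 36 with buyers paying $81 and producers receiving $54 (the $27 wedge).
The less price-elastic side of the market bears the larger share of a per-unit tax.

Buyers pay $81; producers receive $54; quantity = 36.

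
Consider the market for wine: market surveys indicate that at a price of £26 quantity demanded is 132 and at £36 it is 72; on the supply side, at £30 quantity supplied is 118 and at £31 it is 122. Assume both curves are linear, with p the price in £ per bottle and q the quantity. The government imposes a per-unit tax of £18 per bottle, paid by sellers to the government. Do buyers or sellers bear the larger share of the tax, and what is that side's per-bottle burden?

Sellers bear the larger share: £10.8 per bottle.

Demand slope: (72 − 132)/(36 − 26) = -6, so qd = 288 − 6p.
Supply slope: (122 − 118)/(31 − 30) = 4, so qs = 4p − 2.
Without the tax, 288 − 6p = 4p − 2 gives 10p = 290, so p* = £29 and q* = 114.
With the tax collected from sellers, supply shifts: qs = 4(p − 18) − 2.
New equilibrium: buyers pay £36.2, sellers receive £18.2, q = 70.8. (Wedge: pb − ps = 18.)
Per-bottle burden: buyers £7.2, sellers £10.8.
Sellers take the larger share because supply is less price-elastic here (demand slope 6 vs supply slope 4).
The less price-elastic side of the market bears the larger share of a per-unit tax.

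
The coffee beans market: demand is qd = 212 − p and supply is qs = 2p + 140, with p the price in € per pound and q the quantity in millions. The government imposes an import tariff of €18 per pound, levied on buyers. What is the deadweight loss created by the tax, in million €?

Deadweight loss = €108 million.

Without the tax, 212 − p = 2p + 140 gives 3p = 72, so p* = €24 and q* = 188.
With the tax collected from buyers, demand (in seller-price terms) shifts: qd = 212 − (p + 18).
New equilibrium: buyers pay €36, sellers receive €18, q = 176. (Wedge: pb − ps = 18.)
Quantity falls by |ΔQ| = |188 − 176| = 12.
DWL = ½ · t · |ΔQ| = ½ · 18 · 12 = €108.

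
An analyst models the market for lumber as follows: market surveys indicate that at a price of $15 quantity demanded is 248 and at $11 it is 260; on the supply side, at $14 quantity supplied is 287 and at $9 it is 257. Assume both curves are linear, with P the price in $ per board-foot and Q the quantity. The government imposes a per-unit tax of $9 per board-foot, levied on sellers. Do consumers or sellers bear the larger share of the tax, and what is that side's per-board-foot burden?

Consumers bear the larger share: $6 per board-foot.

Demand slope: (260 − 248)/(11 − 15) = -3, so Qd = 293 − 3P.
Supply slope: (257 − 287)/(9 − 14) = 6, so Qs = 6P + 203.
Without the tax, 293 − 3P = 6P + 203 gives 9P = 90, so P* = $10 and Q* = 263.
With the tax collected from sellers, supply shifts: Qs = 6(P − 9) + 203.
Solving gives Q = 245 with consumers paying $16 and sellers receiving $7 (the $9 wedge).
Per-board-foot burden: consumers $6, sellers $3.
Consumers take the larger share because demand is less price-elastic here (demand slope 3 vs supply slope 6).
The less price-elastic side of the market bears the larger share of a per-unit tax.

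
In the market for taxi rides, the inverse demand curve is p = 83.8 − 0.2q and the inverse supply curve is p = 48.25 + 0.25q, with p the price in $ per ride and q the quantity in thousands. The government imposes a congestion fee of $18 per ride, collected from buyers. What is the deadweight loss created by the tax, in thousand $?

Inverting to q(p) form: qd = 419 − 5p; qs = 4p − 193.
Without the tax, 419 − 5p = 4p − 193 gives 9p = 612, so p* = $68 and q* = 79.
With the tax collected from buyers, demand (in seller-price terms) shifts: qd = 419 − 5(p + 18).
New equilibrium: buyers pay $76, producers receive $58, q = 39. (Wedge: pb − ps = 18.)
Quantity falls by |ΔQ| = |79 − 39| = 40.
DWL = ½ · t · |ΔQ| = ½ · 18 · 40 = $360.

Deadweight loss = $360 thousand.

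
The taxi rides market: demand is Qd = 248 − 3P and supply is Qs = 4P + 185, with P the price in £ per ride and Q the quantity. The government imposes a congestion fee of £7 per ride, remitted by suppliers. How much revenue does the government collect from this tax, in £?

Without the tax, 248 − 3P = 4P + 185 gives 7P = 63, so P* = £9 and Q* = 221.
With the tax collected from suppliers, supply shifts: Qs = 4(P − 7) + 185.
Solving gives Q = 209 with consumers paying £13 and suppliers receiving £6 (the £7 wedge).
Revenue = t · Q = 7 · 209 = £1463.

Tax revenue = £1463.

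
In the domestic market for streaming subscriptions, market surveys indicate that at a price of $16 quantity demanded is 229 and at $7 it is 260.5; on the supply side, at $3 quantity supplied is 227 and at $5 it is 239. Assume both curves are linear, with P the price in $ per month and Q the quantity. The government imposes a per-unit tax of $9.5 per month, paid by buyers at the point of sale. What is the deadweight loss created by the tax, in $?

Deadweight loss = $99.75.

Demand slope: (260.5 − 229)/(7 − 16) = -3.5, so Qd = 285 − 3.5P.
Supply slope: (239 − 227)/(5 − 3) = 6, so Qs = 6P + 209.
Without the tax, 285 − 3.5P = 6P + 209 gives 9.5P = 76, so P* = $8 and Q* = 257.
With the tax collected from buyers, demand (in seller-price terms) shifts: Qd = 285 − 3.5(P + 9.5).
New equilibrium: buyers pay $14, suppliers receive $4.5, Q = 236. (Wedge: Pb − Ps = 9.5.)
Quantity falls by |ΔQ| = |257 − 236| = 21.
DWL = ½ · t · |ΔQ| = ½ · 9.5 · 21 = $99.75.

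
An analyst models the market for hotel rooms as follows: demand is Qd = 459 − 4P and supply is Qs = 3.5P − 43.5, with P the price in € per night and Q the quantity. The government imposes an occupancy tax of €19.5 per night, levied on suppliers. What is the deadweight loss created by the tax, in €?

Deadweight loss = €354.9.

Without the tax, 459 − 4P = 3.5P − 43.5 gives 7.5P = 502.5, so P* = €67 and Q* = 191.
With the tax collected from suppliers, supply shifts: Qs = 3.5(P − 19.5) − 43.5.
New equilibrium: buyers pay €76.1, suppliers receive €56.6, Q = 154.6. (Wedge: Pb − Ps = 19.5.)
Quantity falls by |ΔQ| = |191 − 154.6| = 36.4.
DWL = ½ · t · |ΔQ| = ½ · 19.5 · 36.4 = €354.9.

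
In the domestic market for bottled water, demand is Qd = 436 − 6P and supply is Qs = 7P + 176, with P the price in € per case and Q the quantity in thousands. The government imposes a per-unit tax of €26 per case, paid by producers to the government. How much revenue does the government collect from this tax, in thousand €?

Tax revenue = €6032 thousand.

Without the tax, 436 − 6P = 7P + 176 gives 13P = 260, so P* = €20 and Q* = 316.
With the tax collected from producers, supply shifts: Qs = 7(P − 26) + 176.
Solving gives Q = 232 with consumers paying €34 and producers receiving €8 (the €26 wedge).
Revenue = t · Q = 26 · 232 = €6032.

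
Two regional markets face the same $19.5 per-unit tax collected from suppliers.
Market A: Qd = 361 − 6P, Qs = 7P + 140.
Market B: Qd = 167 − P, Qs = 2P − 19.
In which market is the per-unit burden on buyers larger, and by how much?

Market B, by $2.5.

Market A: pre-tax P* = $17, Q* = 259; post-tax Q = 196; per-unit burden on buyers = $10.5.
Market B: pre-tax P* = $62, Q* = 105; post-tax Q = 92; per-unit burden on buyers = $13.
Difference: $10.5 vs $13 → market B is larger by $2.5.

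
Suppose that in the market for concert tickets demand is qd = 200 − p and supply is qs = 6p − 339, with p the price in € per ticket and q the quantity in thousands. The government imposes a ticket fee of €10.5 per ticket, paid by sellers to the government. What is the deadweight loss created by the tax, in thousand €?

Deadweight loss = €47.25 thousand.

Before the tax: set 200 − p = 6p − 339 → p* = €77, q* = 123.
With the tax collected from sellers, supply shifts: qs = 6(p − 10.5) − 339.
Solving gives q = 114 with consumers paying €86 and sellers receiving €75.5 (the €10.5 wedge).
Quantity falls by |ΔQ| = |123 − 114| = 9.
DWL = ½ · t · |ΔQ| = ½ · 10.5 · 9 = €47.25.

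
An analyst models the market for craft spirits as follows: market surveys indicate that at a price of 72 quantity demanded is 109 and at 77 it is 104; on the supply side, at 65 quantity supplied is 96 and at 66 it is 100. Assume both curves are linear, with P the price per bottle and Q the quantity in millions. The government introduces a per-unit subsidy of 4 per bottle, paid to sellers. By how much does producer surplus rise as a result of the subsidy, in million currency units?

Producer surplus rises by 90.88 million.

Demand slope: (104 − 109)/(77 − 72) = -1, so Qd = 181 − P.
Supply slope: (100 − 96)/(66 − 65) = 4, so Qs = 4P − 164.
Without the subsidy, 181 − P = 4P − 164 gives 5P = 345, so P* = 69 and Q* = 112.
With a per-unit subsidy paid to sellers, each receives P + 4 per unit sold, so supply becomes Qs = 4(P + 4) − 164.
New equilibrium: buyers pay 65.8, sellers receive 69.8, Q = 115.2. (Wedge: Pb − Ps = −4.)
ΔPS is the trapezoid between Q = 115.2 and Q = 112 of height 0.8: ½ · (112 + 115.2) · 0.8 = 90.88.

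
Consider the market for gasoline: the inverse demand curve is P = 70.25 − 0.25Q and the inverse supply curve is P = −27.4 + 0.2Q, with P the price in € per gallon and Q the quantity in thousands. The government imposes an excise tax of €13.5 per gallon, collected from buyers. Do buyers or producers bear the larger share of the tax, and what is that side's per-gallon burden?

Buyers bear the larger share: €7.5 per gallon.

Rewrite in direct form: Qd = 281 − 4P and Qs = 5P + 137.
Before the tax: set 281 − 4P = 5P + 137 → P* = €16, Q* = 217.
With the tax collected from buyers, demand (in seller-price terms) shifts: Qd = 281 − 4(P + 13.5).
New equilibrium: buyers pay €23.5, producers receive €10, Q = 187. (Wedge: Pb − Ps = 13.5.)
Per-gallon burden: buyers €7.5, producers €6.
Buyers take the larger share because demand is less price-elastic here (demand slope 4 vs supply slope 5).
The less price-elastic side of the market bears the larger share of a per-unit tax.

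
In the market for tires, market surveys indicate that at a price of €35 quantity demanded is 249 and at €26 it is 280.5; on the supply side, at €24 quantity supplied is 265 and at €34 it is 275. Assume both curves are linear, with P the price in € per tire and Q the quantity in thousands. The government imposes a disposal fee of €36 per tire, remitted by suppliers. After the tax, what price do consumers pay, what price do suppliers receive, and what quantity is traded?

Consumers pay €37; suppliers receive €1; quantity = 242.

Demand slope: (280.5 − 249)/(26 − 35) = -3.5, so Qd = 371.5 − 3.5P.
Supply slope: (275 − 265)/(34 − 24) = 1, so Qs = P + 241.
Before the tax: set 371.5 − 3.5P = P + 241 → P* = €29, Q* = 270.
With the tax collected from suppliers, supply shifts: Qs = (P − 36) + 241.
New equilibrium: consumers pay €37, suppliers receive €1, Q = 242. (Wedge: Pb − Ps = 36.)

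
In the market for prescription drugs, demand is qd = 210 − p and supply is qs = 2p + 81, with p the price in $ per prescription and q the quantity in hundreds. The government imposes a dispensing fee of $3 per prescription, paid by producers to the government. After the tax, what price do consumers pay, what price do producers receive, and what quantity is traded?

Before the tax: set 210 − p = 2p + 81 → p* = $43, q* = 167.
With the tax collected from producers, supply shifts: qs = 2(p − 3) + 81.
New equilibrium: consumers pay $45, producers receive $42, q = 165. (Wedge: pb − ps = 3.)

Consumers pay $45; producers receive $42; quantity = 165.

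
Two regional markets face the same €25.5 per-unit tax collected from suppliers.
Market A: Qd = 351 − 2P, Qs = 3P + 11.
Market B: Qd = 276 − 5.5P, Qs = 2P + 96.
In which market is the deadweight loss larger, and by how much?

Market A: pre-tax P* = €68, Q* = 215; post-tax Q = 184.4; deadweight loss = €390.15.
Market B: pre-tax P* = €24, Q* = 144; post-tax Q = 106.6; deadweight loss = €476.85.
Difference: €390.15 vs €476.85 → market B is larger by €86.7.

Market B, by €86.7.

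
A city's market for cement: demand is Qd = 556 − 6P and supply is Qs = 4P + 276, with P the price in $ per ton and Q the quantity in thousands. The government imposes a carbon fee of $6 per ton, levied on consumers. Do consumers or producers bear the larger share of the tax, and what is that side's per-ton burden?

Producers bear the larger share: $3.6 per ton.

Without the tax, 556 − 6P = 4P + 276 gives 10P = 280, so P* = $28 and Q* = 388.
With the tax collected from consumers, demand (in seller-price terms) shifts: Qd = 556 − 6(P + 6).
New equilibrium: consumers pay $30.4, producers receive $24.4, Q = 373.6. (Wedge: Pb − Ps = 6.)
Per-ton burden: consumers $2.4, producers $3.6.
Producers take the larger share because supply is less price-elastic here (demand slope 6 vs supply slope 4).
The less price-elastic side of the market bears the larger share of a per-unit tax.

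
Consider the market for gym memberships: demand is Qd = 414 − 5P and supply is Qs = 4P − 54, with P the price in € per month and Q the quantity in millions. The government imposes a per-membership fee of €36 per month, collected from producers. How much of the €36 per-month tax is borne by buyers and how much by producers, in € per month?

Buyers bear €16 per month; producers bear €20 per month.

Without the tax, 414 − 5P = 4P − 54 gives 9P = 468, so P* = €52 and Q* = 154.
With the tax collected from producers, supply shifts: Qs = 4(P − 36) − 54.
Solving gives Q = 74 with buyers paying €68 and producers receiving €32 (the €36 wedge).
Burden on buyers: €16; on producers: €20. (They sum to €36.)
The less price-elastic side of the market bears the larger share of a per-unit tax.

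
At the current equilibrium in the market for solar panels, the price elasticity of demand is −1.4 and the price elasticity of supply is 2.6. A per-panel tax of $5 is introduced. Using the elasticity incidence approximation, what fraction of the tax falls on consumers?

Consumers' share ≈ 0.65.

Incidence ratio: consumers' share ≈ εs / (εs + |εd|) = 2.6 / (2.6 + 1.4) = 0.65.
Supply is the more elastic side, so consumers bear the larger share.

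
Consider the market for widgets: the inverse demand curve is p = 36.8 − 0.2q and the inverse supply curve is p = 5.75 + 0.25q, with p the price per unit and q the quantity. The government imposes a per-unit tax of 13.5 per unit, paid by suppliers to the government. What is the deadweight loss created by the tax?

Deadweight loss = 202.5.

Rewrite in direct form: qd = 184 − 5p and qs = 4p − 23.
Before the tax: set 184 − 5p = 4p − 23 → p* = 23, q* = 69.
With the tax collected from suppliers, supply shifts: qs = 4(p − 13.5) − 23.
Solving gives q = 39 with consumers paying 29 and suppliers receiving 15.5 (the 13.5 wedge).
Quantity falls by |ΔQ| = |69 − 39| = 30.
DWL = ½ · t · |ΔQ| = ½ · 13.5 · 30 = 202.5.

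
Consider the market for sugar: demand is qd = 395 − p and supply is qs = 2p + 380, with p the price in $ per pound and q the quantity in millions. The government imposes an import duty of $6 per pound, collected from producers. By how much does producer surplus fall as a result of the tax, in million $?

Before the tax: set 395 − p = 2p + 380 → p* = $5, q* = 390.
With the tax collected from producers, supply shifts: qs = 2(p − 6) + 380.
Solving gives q = 386 with consumers paying $9 and producers receiving $3 (the $6 wedge).
ΔPS is the trapezoid between Q = 386 and Q = 390 of height $2: ½ · (390 + 386) · 2 = $776.

Producer surplus falls by $776 million.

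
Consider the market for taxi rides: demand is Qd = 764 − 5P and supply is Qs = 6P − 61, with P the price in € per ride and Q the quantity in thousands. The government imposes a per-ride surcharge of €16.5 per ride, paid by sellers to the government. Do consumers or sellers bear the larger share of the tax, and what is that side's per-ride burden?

Before the tax: set 764 − 5P = 6P − 61 → P* = €75, Q* = 389.
With the tax collected from sellers, supply shifts: Qs = 6(P − 16.5) − 61.
New equilibrium: consumers pay €84, sellers receive €67.5, Q = 344. (Wedge: Pb − Ps = 16.5.)
Per-ride burden: consumers €9, sellers €7.5.
Consumers take the larger share because demand is less price-elastic here (demand slope 5 vs supply slope 6).
The less price-elastic side of the market bears the larger share of a per-unit tax.

Consumers bear the larger share: €9 per ride.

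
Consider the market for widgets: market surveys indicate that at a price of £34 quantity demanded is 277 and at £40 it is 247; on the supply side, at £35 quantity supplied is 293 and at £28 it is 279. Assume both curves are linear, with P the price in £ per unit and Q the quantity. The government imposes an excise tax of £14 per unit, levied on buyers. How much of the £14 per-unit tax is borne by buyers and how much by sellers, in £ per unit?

Demand slope: (247 − 277)/(40 − 34) = -5, so Qd = 447 − 5P.
Supply slope: (279 − 293)/(28 − 35) = 2, so Qs = 2P + 223.
Before the tax: set 447 − 5P = 2P + 223 → P* = £32, Q* = 287.
With the tax collected from buyers, demand (in seller-price terms) shifts: Qd = 447 − 5(P + 14).
Solving gives Q = 267 with buyers paying £36 and sellers receiving £22 (the £14 wedge).
Burden on buyers: £4; on sellers: £10. (They sum to £14.)

Buyers bear £4 per unit; sellers bear £10 per unit.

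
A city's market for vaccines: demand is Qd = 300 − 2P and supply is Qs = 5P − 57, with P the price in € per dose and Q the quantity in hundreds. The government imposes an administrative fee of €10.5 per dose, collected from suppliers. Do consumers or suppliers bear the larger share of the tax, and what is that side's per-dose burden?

Consumers bear the larger share: €7.5 per dose.

Before the tax: set 300 − 2P = 5P − 57 → P* = €51, Q* = 198.
With the tax collected from suppliers, supply shifts: Qs = 5(P − 10.5) − 57.
New equilibrium: consumers pay €58.5, suppliers receive €48, Q = 183. (Wedge: Pb − Ps = 10.5.)
Per-dose burden: consumers €7.5, suppliers €3.
Consumers take the larger share because demand is less price-elastic here (demand slope 2 vs supply slope 5).
The less price-elastic side of the market bears the larger share of a per-unit tax.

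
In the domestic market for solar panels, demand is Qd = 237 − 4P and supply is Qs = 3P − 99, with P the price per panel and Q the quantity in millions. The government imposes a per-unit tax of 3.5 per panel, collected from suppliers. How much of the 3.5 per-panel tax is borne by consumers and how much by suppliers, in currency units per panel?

Consumers bear 1.5 per panel; suppliers bear 2 per panel.

Without the tax, 237 − 4P = 3P − 99 gives 7P = 336, so P* = 48 and Q* = 45.
With the tax collected from suppliers, supply shifts: Qs = 3(P − 3.5) − 99.
New equilibrium: consumers pay 49.5, suppliers receive 46, Q = 39. (Wedge: Pb − Ps = 3.5.)
Burden on consumers: 1.5; on suppliers: 2. (They sum to 3.5.)
The less price-elastic side of the market bears the larger share of a per-unit tax.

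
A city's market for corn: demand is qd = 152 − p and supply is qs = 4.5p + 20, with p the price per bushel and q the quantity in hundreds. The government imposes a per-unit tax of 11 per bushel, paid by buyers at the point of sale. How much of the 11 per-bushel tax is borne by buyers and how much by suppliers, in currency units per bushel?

Buyers bear 9 per bushel; suppliers bear 2 per bushel.

Before the tax: set 152 − p = 4.5p + 20 → p* = 24, q* = 128.
With the tax collected from buyers, demand (in seller-price terms) shifts: qd = 152 − (p + 11).
Solving gives q = 119 with buyers paying 33 and suppliers receiving 22 (the 11 wedge).
Burden on buyers: 9; on suppliers: 2. (They sum to 11.)
The less price-elastic side of the market bears the larger share of a per-unit tax.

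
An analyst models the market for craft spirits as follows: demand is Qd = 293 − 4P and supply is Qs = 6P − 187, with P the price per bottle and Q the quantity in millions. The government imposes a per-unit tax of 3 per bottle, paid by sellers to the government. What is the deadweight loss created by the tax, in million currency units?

Deadweight loss = 10.8 million.

Without the tax, 293 − 4P = 6P − 187 gives 10P = 480, so P* = 48 and Q* = 101.
With the tax collected from sellers, supply shifts: Qs = 6(P − 3) − 187.
New equilibrium: consumers pay 49.8, sellers receive 46.8, Q = 93.8. (Wedge: Pb − Ps = 3.)
Quantity falls by |ΔQ| = |101 − 93.8| = 7.2.
DWL = ½ · t · |ΔQ| = ½ · 3 · 7.2 = 10.8.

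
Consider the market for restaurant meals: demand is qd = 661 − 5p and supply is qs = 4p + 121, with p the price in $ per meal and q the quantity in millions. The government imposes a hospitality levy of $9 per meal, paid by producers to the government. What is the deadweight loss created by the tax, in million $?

Without the tax, 661 − 5p = 4p + 121 gives 9p = 540, so p* = $60 and q* = 361.
With the tax collected from producers, supply shifts: qs = 4(p − 9) + 121.
Solving gives q = 341 with consumers paying $64 and producers receiving $55 (the $9 wedge).
Quantity falls by |ΔQ| = |361 − 341| = 20.
DWL = ½ · t · |ΔQ| = ½ · 9 · 20 = $90.

Deadweight loss = $90 million.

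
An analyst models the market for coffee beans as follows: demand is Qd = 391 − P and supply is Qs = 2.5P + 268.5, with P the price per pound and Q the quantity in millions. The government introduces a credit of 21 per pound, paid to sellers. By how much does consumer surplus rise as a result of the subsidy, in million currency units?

Consumer surplus rises by 5452.5 million.

Without the subsidy, 391 − P = 2.5P + 268.5 gives 3.5P = 122.5, so P* = 35 and Q* = 356.
With a per-unit subsidy paid to sellers, each receives P + 21 per unit sold, so supply becomes Qs = 2.5(P + 21) + 268.5.
Solving gives Q = 371 with consumers paying 20 and sellers receiving 41 (the 21 wedge).
ΔCS is the trapezoid between Q = 371 and Q = 356 of height 15: ½ · (356 + 371) · 15 = 5452.5.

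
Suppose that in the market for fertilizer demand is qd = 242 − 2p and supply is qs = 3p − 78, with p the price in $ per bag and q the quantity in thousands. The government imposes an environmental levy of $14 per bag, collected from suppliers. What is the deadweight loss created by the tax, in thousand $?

Deadweight loss = $117.6 thousand.

Before the tax: set 242 − 2p = 3p − 78 → p* = $64, q* = 114.
With the tax collected from suppliers, supply shifts: qs = 3(p − 14) − 78.
Solving gives q = 97.2 with consumers paying $72.4 and suppliers receiving $58.4 (the $14 wedge).
Quantity falls by |ΔQ| = |114 − 97.2| = 16.8.
DWL = ½ · t · |ΔQ| = ½ · 14 · 16.8 = $117.6.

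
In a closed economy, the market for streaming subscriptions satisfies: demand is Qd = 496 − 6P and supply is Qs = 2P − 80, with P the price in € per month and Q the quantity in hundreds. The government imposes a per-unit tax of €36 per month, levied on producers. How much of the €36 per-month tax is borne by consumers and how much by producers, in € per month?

Without the tax, 496 − 6P = 2P − 80 gives 8P = 576, so P* = €72 and Q* = 64.
With the tax collected from producers, supply shifts: Qs = 2(P − 36) − 80.
New equilibrium: consumers pay €81, producers receive €45, Q = 10. (Wedge: Pb − Ps = 36.)
Burden on consumers: €9; on producers: €27. (They sum to €36.)

Consumers bear €9 per month; producers bear €27 per month.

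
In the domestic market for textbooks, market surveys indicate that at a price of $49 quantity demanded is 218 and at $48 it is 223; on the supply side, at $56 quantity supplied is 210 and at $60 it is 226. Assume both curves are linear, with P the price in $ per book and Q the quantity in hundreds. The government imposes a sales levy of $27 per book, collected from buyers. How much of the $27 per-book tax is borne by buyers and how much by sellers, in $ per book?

Buyers bear $12 per book; sellers bear $15 per book.

Demand slope: (223 − 218)/(48 − 49) = -5, so Qd = 463 − 5P.
Supply slope: (226 − 210)/(60 − 56) = 4, so Qs = 4P − 14.
Without the tax, 463 − 5P = 4P − 14 gives 9P = 477, so P* = $53 and Q* = 198.
With the tax collected from buyers, demand (in seller-price terms) shifts: Qd = 463 − 5(P + 27).
New equilibrium: buyers pay $65, sellers receive $38, Q = 138. (Wedge: Pb − Ps = 27.)
Burden on buyers: $12; on sellers: $15. (They sum to $27.)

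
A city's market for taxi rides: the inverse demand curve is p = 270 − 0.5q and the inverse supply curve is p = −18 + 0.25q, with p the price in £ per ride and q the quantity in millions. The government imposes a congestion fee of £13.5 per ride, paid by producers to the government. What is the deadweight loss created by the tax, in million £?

Rewrite in direct form: qd = 540 − 2p and qs = 4p + 72.
Without the tax, 540 − 2p = 4p + 72 gives 6p = 468, so p* = £78 and q* = 384.
With the tax collected from producers, supply shifts: qs = 4(p − 13.5) + 72.
New equilibrium: buyers pay £87, producers receive £73.5, q = 366. (Wedge: pb − ps = 13.5.)
Quantity falls by |ΔQ| = |384 − 366| = 18.
DWL = ½ · t · |ΔQ| = ½ · 13.5 · 18 = £121.5.

Deadweight loss = £121.5 million.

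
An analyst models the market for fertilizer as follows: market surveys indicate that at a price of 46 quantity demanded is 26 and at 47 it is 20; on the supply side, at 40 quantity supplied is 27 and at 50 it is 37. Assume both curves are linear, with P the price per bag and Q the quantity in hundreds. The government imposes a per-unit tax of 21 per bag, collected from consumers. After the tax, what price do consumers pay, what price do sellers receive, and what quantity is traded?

Consumers pay 48; sellers receive 27; quantity = 14.

Demand slope: (20 − 26)/(47 − 46) = -6, so Qd = 302 − 6P.
Supply slope: (37 − 27)/(50 − 40) = 1, so Qs = P − 13.
Without the tax, 302 − 6P = P − 13 gives 7P = 315, so P* = 45 and Q* = 32.
With the tax collected from consumers, demand (in seller-price terms) shifts: Qd = 302 − 6(P + 21).
Solving gives Q = 14 with consumers paying 48 and sellers receiving 27 (the 21 wedge).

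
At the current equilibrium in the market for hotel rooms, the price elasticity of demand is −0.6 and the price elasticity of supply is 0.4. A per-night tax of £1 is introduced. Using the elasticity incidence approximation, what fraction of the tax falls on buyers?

Buyers' share ≈ 0.4.

Incidence ratio: buyers' share ≈ εs / (εs + |εd|) = 0.4 / (0.4 + 0.6) = 0.4.
Supply is the less elastic side, so buyers bear the smaller share.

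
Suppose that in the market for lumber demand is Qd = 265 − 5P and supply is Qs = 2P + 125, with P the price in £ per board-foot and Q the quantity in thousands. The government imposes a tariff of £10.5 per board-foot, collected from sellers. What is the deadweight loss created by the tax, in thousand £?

Deadweight loss = £78.75 thousand.

Before the tax: set 265 − 5P = 2P + 125 → P* = £20, Q* = 165.
With the tax collected from sellers, supply shifts: Qs = 2(P − 10.5) + 125.
New equilibrium: buyers pay £23, sellers receive £12.5, Q = 150. (Wedge: Pb − Ps = 10.5.)
Quantity falls by |ΔQ| = |165 − 150| = 15.
DWL = ½ · t · |ΔQ| = ½ · 10.5 · 15 = £78.75.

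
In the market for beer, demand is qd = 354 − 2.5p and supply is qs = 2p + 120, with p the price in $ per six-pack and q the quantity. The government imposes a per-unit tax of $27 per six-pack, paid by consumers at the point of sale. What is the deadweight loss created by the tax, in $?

Without the tax, 354 − 2.5p = 2p + 120 gives 4.5p = 234, so p* = $52 and q* = 224.
With the tax collected from consumers, demand (in seller-price terms) shifts: qd = 354 − 2.5(p + 27).
Solving gives q = 194 with consumers paying $64 and producers receiving $37 (the $27 wedge).
Quantity falls by |ΔQ| = |224 − 194| = 30.
DWL = ½ · t · |ΔQ| = ½ · 27 · 30 = $405.

Deadweight loss = $405.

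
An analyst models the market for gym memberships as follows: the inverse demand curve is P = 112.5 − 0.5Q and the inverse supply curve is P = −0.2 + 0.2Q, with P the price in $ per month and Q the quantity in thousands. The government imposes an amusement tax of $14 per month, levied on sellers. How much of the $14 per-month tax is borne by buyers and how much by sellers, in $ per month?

Rewrite in direct form: Qd = 225 − 2P and Qs = 5P + 1.
Before the tax: set 225 − 2P = 5P + 1 → P* = $32, Q* = 161.
With the tax collected from sellers, supply shifts: Qs = 5(P − 14) + 1.
New equilibrium: buyers pay $42, sellers receive $28, Q = 141. (Wedge: Pb − Ps = 14.)
Burden on buyers: $10; on sellers: $4. (They sum to $14.)
The less price-elastic side of the market bears the larger share of a per-unit tax.

Buyers bear $10 per month; sellers bear $4 per month.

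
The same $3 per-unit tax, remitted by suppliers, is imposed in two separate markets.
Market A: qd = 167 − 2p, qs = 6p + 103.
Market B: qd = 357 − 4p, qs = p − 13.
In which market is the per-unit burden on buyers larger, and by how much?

Market A, by $1.65.

Market A: pre-tax p* = $8, q* = 151; post-tax q = 146.5; per-unit burden on buyers = $2.25.
Market B: pre-tax p* = $74, q* = 61; post-tax q = 58.6; per-unit burden on buyers = $0.6.
Difference: $2.25 vs $0.6 → market A is larger by $1.65.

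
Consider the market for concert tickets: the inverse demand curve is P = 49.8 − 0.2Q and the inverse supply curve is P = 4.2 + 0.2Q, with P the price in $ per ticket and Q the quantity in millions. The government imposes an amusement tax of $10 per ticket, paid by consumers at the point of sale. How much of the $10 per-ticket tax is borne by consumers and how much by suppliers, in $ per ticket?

Consumers bear $5 per ticket; suppliers bear $5 per ticket.

Inverting to Q(P) form: Qd = 249 − 5P; Qs = 5P − 21.
Before the tax: set 249 − 5P = 5P − 21 → P* = $27, Q* = 114.
With the tax collected from consumers, demand (in seller-price terms) shifts: Qd = 249 − 5(P + 10).
New equilibrium: consumers pay $32, suppliers receive $22, Q = 89. (Wedge: Pb − Ps = 10.)
Burden on consumers: $5; on suppliers: $5. (They sum to $10.)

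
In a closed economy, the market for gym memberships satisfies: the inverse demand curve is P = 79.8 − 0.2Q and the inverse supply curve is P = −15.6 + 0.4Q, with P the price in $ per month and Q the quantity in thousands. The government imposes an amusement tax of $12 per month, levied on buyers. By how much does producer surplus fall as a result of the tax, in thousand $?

Producer surplus falls by $1192 thousand.

Inverting to Q(P) form: Qd = 399 − 5P; Qs = 2.5P + 39.
Without the tax, 399 − 5P = 2.5P + 39 gives 7.5P = 360, so P* = $48 and Q* = 159.
With the tax collected from buyers, demand (in seller-price terms) shifts: Qd = 399 − 5(P + 12).
New equilibrium: buyers pay $52, producers receive $40, Q = 139. (Wedge: Pb − Ps = 12.)
ΔPS is the trapezoid between Q = 139 and Q = 159 of height $8: ½ · (159 + 139) · 8 = $1192.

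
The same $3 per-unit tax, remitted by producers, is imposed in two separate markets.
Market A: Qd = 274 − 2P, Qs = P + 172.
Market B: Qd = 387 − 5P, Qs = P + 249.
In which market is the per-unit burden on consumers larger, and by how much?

Market A: pre-tax P* = $34, Q* = 206; post-tax Q = 204; per-unit burden on consumers = $1.
Market B: pre-tax P* = $23, Q* = 272; post-tax Q = 269.5; per-unit burden on consumers = $0.5.
Difference: $1 vs $0.5 → market A is larger by $0.5.

Market A, by $0.5.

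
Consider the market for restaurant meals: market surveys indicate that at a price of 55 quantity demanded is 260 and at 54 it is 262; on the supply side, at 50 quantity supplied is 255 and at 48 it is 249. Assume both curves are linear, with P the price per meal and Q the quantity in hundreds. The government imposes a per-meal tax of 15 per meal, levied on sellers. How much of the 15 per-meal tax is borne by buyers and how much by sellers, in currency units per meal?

Demand slope: (262 − 260)/(54 − 55) = -2, so Qd = 370 − 2P.
Supply slope: (249 − 255)/(48 − 50) = 3, so Qs = 3P + 105.
Without the tax, 370 − 2P = 3P + 105 gives 5P = 265, so P* = 53 and Q* = 264.
With the tax collected from sellers, supply shifts: Qs = 3(P − 15) + 105.
New equilibrium: buyers pay 62, sellers receive 47, Q = 246. (Wedge: Pb − Ps = 15.)
Burden on buyers: 9; on sellers: 6. (They sum to 15.)

Buyers bear 9 per meal; sellers bear 6 per meal.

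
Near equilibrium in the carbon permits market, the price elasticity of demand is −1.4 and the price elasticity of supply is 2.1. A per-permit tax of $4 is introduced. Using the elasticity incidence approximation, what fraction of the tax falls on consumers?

Incidence ratio: consumers' share ≈ εs / (εs + |εd|) = 2.1 / (2.1 + 1.4) = 0.6.
Supply is the more elastic side, so consumers bear the larger share.

Consumers' share ≈ 0.6.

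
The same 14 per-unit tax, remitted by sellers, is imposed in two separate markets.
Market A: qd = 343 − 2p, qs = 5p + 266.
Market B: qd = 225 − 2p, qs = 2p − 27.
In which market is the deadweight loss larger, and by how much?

Market A, by 42.

Market A: pre-tax p* = 11, q* = 321; post-tax q = 301; deadweight loss = 140.
Market B: pre-tax p* = 63, q* = 99; post-tax q = 85; deadweight loss = 98.
Difference: 140 vs 98 → market A is larger by 42.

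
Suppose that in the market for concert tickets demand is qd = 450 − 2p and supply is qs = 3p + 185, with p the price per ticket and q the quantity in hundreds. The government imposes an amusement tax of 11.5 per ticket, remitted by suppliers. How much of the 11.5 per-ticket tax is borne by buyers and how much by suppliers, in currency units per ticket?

Without the tax, 450 − 2p = 3p + 185 gives 5p = 265, so p* = 53 and q* = 344.
With the tax collected from suppliers, supply shifts: qs = 3(p − 11.5) + 185.
Solving gives q = 330.2 with buyers paying 59.9 and suppliers receiving 48.4 (the 11.5 wedge).
Burden on buyers: 6.9; on suppliers: 4.6. (They sum to 11.5.)
The less price-elastic side of the market bears the larger share of a per-unit tax.

Buyers bear 6.9 per ticket; suppliers bear 4.6 per ticket.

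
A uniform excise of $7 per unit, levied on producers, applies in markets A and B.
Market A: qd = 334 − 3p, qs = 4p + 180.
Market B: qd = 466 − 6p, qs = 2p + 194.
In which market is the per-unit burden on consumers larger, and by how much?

Market A: pre-tax p* = $22, q* = 268; post-tax q = 256; per-unit burden on consumers = $4.
Market B: pre-tax p* = $34, q* = 262; post-tax q = 251.5; per-unit burden on consumers = $1.75.
Difference: $4 vs $1.75 → market A is larger by $2.25.

Market A, by $2.25.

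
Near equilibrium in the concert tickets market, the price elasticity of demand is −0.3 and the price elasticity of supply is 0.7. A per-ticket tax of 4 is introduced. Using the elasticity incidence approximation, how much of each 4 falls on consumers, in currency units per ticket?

Incidence ratio: consumers' share ≈ εs / (εs + |εd|) = 0.7 / (0.7 + 0.3) = 0.7.
So consumers bear ≈ 0.7 × 4 = 2.8; suppliers bear 1.2.

Consumers bear ≈ 2.8 per ticket.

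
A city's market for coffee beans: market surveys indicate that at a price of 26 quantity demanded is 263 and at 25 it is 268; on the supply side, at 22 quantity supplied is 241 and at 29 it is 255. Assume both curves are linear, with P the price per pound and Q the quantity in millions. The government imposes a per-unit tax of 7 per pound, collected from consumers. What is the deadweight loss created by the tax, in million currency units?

Demand slope: (268 − 263)/(25 − 26) = -5, so Qd = 393 − 5P.
Supply slope: (255 − 241)/(29 − 22) = 2, so Qs = 2P + 197.
Before the tax: set 393 − 5P = 2P + 197 → P* = 28, Q* = 253.
With the tax collected from consumers, demand (in seller-price terms) shifts: Qd = 393 − 5(P + 7).
New equilibrium: consumers pay 30, producers receive 23, Q = 243. (Wedge: Pb − Ps = 7.)
Quantity falls by |ΔQ| = |253 − 243| = 10.
DWL = ½ · t · |ΔQ| = ½ · 7 · 10 = 35.

Deadweight loss = 35 million.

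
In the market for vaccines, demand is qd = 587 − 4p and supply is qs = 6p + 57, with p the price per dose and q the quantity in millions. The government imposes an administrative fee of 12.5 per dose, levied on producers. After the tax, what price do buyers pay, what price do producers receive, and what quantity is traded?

Before the tax: set 587 − 4p = 6p + 57 → p* = 53, q* = 375.
With the tax collected from producers, supply shifts: qs = 6(p − 12.5) + 57.
Solving gives q = 345 with buyers paying 60.5 and producers receiving 48 (the 12.5 wedge).
The less price-elastic side of the market bears the larger share of a per-unit tax.

Buyers pay 60.5; producers receive 48; quantity = 345.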